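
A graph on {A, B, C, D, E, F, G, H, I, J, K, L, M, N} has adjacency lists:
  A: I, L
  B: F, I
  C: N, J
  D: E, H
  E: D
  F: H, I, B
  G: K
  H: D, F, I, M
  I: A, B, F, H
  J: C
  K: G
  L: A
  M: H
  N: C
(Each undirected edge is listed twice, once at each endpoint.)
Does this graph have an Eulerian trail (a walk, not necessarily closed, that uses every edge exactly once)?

No

Degrees: A:2, B:2, C:2, D:2, E:1, F:3, G:1, H:4, I:4, J:1, K:1, L:1, M:1, N:1
Odd-degree vertices: E, F, G, J, K, L, M, N (8 total).
With 8 odd-degree vertices (more than two), no single trail can use every edge.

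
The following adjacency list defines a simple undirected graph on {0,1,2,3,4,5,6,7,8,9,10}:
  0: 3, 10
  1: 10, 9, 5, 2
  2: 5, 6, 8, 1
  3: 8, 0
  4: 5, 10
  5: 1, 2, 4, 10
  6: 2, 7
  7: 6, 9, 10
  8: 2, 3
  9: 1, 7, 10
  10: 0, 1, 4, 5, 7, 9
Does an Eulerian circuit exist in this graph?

Degrees: 0:2, 1:4, 2:4, 3:2, 4:2, 5:4, 6:2, 7:3, 8:2, 9:3, 10:6
7, 9 have odd degree; an Eulerian circuit needs every degree to be even, so none exists.

No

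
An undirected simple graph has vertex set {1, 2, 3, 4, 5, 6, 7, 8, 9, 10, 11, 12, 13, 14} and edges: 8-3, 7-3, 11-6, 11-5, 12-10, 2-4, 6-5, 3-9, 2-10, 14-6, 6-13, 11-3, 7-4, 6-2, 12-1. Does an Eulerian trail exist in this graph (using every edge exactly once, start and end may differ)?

No

Degrees: 1:1, 2:3, 3:4, 4:2, 5:2, 6:5, 7:2, 8:1, 9:1, 10:2, 11:3, 12:2, 13:1, 14:1
Odd-degree vertices: 1, 2, 6, 8, 9, 11, 13, 14 (8 total).
With 8 odd-degree vertices (more than two), no single trail can use every edge.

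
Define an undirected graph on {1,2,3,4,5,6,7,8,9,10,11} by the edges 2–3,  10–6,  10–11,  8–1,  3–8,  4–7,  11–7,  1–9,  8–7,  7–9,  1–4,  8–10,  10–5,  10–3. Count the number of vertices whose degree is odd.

Degrees: 1:3, 2:1, 3:3, 4:2, 5:1, 6:1, 7:4, 8:4, 9:2, 10:5, 11:2
Odd-degree vertices: 1, 2, 3, 5, 6, 10.

6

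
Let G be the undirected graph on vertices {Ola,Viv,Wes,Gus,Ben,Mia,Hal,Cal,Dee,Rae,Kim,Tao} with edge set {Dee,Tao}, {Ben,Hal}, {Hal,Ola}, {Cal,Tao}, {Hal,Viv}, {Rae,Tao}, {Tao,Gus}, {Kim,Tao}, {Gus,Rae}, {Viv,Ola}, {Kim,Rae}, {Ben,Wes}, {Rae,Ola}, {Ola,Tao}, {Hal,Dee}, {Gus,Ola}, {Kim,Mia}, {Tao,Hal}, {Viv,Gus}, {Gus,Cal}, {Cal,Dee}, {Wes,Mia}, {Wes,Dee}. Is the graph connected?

Yes

A breadth-first search from Ola visits Ola, Tao, Viv, Gus, Hal, Rae, Dee, Cal, Kim, Ben, Wes, Mia — all 12 vertices — so the graph is connected.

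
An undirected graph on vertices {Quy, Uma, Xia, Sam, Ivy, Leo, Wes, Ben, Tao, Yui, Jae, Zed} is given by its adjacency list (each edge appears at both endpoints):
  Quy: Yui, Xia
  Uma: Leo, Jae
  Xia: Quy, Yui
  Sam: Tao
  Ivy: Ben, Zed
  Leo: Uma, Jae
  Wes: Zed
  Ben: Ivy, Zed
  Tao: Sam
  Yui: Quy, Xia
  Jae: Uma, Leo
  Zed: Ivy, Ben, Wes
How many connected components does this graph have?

4

Component: {Sam, Tao}
Component: {Quy, Xia, Yui}
Component: {Uma, Leo, Jae}
Component: {Ivy, Wes, Ben, Zed}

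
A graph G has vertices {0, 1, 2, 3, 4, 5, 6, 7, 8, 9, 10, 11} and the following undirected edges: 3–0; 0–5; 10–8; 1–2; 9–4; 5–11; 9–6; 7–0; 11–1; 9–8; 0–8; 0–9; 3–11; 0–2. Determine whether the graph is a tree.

No

The graph has 12 vertices and 14 edges.
A tree on 12 vertices has exactly 11 edges; this graph has 14, so it contains a cycle and is not a tree.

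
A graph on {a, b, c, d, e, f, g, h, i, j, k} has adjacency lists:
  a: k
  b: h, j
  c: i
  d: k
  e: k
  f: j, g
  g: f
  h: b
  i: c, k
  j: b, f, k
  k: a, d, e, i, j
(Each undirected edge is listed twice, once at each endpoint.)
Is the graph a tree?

Yes

|V| = 11, |E| = 10.
It is connected with exactly 10 edges, hence acyclic — it is a tree.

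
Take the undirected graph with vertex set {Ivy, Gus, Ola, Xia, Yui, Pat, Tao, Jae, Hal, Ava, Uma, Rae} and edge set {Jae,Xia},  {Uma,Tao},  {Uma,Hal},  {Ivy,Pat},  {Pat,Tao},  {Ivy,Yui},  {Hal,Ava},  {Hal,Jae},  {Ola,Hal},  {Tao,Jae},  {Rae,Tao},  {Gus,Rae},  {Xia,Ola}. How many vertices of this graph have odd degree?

4

Degrees: Ivy:2, Gus:1, Ola:2, Xia:2, Yui:1, Pat:2, Tao:4, Jae:3, Hal:4, Ava:1, Uma:2, Rae:2
Odd-degree vertices: Gus, Yui, Jae, Ava.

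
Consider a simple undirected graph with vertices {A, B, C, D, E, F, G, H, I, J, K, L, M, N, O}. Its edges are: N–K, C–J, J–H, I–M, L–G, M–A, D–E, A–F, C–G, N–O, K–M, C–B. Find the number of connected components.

Component: {D, E}
Component: {B, C, G, H, J, L}
Component: {A, F, I, K, M, N, O}

3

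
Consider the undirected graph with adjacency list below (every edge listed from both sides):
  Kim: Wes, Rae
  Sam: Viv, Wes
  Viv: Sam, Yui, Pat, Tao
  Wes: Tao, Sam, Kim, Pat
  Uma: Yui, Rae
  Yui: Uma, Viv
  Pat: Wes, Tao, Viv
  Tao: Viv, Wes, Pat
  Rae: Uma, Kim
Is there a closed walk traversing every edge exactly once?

Degrees: Kim:2, Sam:2, Viv:4, Wes:4, Uma:2, Yui:2, Pat:3, Tao:3, Rae:2
Vertices with odd degree: Pat, Tao. An Eulerian circuit requires all degrees even.

No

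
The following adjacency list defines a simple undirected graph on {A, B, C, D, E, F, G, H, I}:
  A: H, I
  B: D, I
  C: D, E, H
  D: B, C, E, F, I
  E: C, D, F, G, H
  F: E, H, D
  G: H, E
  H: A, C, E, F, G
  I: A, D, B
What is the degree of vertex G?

2

Neighbors of G: E, H.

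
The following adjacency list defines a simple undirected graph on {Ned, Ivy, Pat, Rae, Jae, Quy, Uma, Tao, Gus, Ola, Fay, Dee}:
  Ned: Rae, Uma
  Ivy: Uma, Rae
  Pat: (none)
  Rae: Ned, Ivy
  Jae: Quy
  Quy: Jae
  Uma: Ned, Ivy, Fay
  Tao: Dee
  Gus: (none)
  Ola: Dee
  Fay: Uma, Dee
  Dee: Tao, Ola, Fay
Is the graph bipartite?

Yes

A valid 2-coloring puts {Pat, Rae, Quy, Uma, Gus, Dee} on one side and {Ned, Ivy, Jae, Tao, Ola, Fay} on the other; every edge crosses between the two sides.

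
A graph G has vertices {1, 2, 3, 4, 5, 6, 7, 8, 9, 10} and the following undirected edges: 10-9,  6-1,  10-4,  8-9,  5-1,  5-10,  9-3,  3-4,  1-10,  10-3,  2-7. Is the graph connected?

No

Component: {2, 7}
Component: {1, 3, 4, 5, 6, 8, 9, 10}
No edge joins these 2 groups, so the graph is disconnected.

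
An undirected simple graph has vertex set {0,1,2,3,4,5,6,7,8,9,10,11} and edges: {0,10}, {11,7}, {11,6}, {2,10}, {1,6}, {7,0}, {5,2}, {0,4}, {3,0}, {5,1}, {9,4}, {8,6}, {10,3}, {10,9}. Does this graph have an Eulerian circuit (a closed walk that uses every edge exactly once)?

Degrees: 0:4, 1:2, 2:2, 3:2, 4:2, 5:2, 6:3, 7:2, 8:1, 9:2, 10:4, 11:2
Vertices with odd degree: 6, 8. An Eulerian circuit requires all degrees even.

No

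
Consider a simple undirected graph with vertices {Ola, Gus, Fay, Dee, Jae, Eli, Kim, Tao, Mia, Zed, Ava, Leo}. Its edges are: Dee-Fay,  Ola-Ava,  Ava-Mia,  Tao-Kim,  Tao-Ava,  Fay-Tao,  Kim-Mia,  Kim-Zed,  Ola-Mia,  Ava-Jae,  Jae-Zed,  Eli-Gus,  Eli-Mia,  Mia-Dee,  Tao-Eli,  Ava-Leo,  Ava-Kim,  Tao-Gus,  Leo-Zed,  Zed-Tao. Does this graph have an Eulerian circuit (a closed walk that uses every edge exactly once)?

Degrees: Ola:2, Gus:2, Fay:2, Dee:2, Jae:2, Eli:3, Kim:4, Tao:6, Mia:5, Zed:4, Ava:6, Leo:2
Eli, Mia have odd degree; an Eulerian circuit needs every degree to be even, so none exists.

No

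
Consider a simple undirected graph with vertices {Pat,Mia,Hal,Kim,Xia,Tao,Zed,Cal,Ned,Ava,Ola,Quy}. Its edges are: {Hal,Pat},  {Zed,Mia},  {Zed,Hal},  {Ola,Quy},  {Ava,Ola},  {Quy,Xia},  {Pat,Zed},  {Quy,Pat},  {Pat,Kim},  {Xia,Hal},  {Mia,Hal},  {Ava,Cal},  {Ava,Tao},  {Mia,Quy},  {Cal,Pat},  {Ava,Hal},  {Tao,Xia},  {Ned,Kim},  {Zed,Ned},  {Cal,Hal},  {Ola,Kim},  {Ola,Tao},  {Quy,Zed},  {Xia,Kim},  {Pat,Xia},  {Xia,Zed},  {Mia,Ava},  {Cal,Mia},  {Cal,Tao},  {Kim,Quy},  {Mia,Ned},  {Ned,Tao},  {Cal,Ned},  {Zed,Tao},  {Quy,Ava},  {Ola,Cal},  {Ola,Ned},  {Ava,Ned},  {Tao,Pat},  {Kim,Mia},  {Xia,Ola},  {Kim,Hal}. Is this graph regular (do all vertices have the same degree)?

Degrees: Pat:7, Mia:7, Hal:7, Kim:7, Xia:7, Tao:7, Zed:7, Cal:7, Ned:7, Ava:7, Ola:7, Quy:7
Every vertex has degree 7, so the graph is 7-regular.

Yes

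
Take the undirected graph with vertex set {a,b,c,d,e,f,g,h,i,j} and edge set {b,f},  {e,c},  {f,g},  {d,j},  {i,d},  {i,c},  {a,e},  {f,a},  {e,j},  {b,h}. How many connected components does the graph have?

Component: {a, b, c, d, e, f, g, h, i, j}

1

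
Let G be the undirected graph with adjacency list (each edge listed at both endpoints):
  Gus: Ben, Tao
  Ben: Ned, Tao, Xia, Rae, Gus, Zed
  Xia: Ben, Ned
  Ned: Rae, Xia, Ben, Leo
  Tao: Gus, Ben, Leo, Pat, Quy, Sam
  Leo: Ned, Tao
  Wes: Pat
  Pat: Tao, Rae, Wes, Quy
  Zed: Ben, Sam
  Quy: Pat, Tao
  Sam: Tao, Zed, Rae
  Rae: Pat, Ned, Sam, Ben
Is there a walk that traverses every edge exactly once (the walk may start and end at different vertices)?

Yes

Degrees: Gus:2, Ben:6, Xia:2, Ned:4, Tao:6, Leo:2, Wes:1, Pat:4, Zed:2, Quy:2, Sam:3, Rae:4
Odd-degree vertices: Wes, Sam (2 total).
The non-isolated vertices are connected and exactly 2 have odd degree, so an Eulerian trail exists (from Wes to Sam).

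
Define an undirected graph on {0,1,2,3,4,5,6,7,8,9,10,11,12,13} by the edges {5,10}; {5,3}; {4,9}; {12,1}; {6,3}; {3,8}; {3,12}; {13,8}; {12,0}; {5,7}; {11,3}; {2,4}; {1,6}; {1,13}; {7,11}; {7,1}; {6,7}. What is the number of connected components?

2

Component: {2, 4, 9}
Component: {0, 1, 3, 5, 6, 7, 8, 10, 11, 12, 13}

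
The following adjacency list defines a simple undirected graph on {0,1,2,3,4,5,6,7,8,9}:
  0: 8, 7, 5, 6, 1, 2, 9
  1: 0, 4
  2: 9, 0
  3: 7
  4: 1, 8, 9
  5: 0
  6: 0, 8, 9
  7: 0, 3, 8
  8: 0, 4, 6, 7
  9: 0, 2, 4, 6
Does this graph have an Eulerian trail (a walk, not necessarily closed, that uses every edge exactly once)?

Degrees: 0:7, 1:2, 2:2, 3:1, 4:3, 5:1, 6:3, 7:3, 8:4, 9:4
Odd-degree vertices: 0, 3, 4, 5, 6, 7 (6 total).
An Eulerian trail requires 0 or 2 odd-degree vertices; here there are 6.

No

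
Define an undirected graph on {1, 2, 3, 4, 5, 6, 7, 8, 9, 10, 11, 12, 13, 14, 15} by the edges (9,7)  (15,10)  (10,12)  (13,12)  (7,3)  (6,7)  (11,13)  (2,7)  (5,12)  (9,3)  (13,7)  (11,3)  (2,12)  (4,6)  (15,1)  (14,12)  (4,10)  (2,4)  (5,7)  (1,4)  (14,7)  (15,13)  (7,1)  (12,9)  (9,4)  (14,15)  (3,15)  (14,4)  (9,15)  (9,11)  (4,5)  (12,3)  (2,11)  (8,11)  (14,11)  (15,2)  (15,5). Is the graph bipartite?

9-3-15-9 is an odd cycle (length 3), and a bipartite graph can contain only even cycles.

No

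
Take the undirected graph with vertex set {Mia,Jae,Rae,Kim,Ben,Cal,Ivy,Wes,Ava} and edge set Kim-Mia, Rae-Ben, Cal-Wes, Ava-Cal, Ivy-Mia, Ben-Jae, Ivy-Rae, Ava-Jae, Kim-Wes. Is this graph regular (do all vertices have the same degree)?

Yes

Degrees: Mia:2, Jae:2, Rae:2, Kim:2, Ben:2, Cal:2, Ivy:2, Wes:2, Ava:2
All degrees equal 2; the graph is regular.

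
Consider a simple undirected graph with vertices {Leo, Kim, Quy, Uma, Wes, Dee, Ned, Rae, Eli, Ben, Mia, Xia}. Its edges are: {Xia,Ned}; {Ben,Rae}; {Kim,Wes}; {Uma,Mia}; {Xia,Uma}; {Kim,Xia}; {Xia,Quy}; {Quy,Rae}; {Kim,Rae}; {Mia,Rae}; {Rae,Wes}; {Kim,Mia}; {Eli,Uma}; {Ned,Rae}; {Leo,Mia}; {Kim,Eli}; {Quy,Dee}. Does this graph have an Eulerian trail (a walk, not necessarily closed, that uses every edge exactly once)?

Degrees: Leo:1, Kim:5, Quy:3, Uma:3, Wes:2, Dee:1, Ned:2, Rae:6, Eli:2, Ben:1, Mia:4, Xia:4
Odd-degree vertices: Leo, Kim, Quy, Uma, Dee, Ben (6 total).
An Eulerian trail requires 0 or 2 odd-degree vertices; here there are 6.

No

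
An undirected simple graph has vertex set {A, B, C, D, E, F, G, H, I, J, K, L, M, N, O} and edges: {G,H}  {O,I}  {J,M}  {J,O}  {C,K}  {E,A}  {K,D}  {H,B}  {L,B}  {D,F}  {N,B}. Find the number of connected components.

4

Component: {A, E}
Component: {C, D, F, K}
Component: {I, J, M, O}
Component: {B, G, H, L, N}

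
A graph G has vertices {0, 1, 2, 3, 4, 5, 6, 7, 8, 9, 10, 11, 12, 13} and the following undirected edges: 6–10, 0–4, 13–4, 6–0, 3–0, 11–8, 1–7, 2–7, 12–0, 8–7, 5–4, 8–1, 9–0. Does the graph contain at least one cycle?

The graph has 14 vertices, 13 edges, and 2 connected components.
Since 13 > 14 - 2, a cycle must exist; for instance 1-7-8-1.

Yes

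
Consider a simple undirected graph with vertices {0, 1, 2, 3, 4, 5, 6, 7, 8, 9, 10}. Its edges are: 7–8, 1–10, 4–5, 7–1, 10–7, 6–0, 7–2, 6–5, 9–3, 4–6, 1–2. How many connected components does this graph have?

3

Component: {3, 9}
Component: {0, 4, 5, 6}
Component: {1, 2, 7, 8, 10}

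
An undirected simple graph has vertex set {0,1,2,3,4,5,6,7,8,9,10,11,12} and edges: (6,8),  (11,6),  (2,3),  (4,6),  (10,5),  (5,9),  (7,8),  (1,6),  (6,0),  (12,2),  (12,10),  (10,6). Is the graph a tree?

Yes

The graph has 13 vertices and 12 edges.
It is connected with exactly 12 edges, hence acyclic — it is a tree.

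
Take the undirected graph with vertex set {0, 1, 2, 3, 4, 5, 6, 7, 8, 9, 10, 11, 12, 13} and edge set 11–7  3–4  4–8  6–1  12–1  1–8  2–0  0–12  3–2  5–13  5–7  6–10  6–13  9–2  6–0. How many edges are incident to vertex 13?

2

Neighbors of 13: 5, 6.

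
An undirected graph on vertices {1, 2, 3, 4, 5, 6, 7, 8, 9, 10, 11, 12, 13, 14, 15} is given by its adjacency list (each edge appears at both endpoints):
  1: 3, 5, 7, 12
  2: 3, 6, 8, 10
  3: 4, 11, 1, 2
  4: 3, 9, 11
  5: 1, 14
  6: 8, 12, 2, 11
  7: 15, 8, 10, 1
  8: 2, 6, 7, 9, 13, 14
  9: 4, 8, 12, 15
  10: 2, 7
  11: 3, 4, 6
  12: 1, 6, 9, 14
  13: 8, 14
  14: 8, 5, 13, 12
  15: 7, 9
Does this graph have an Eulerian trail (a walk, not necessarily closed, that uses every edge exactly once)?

Yes

Degrees: 1:4, 2:4, 3:4, 4:3, 5:2, 6:4, 7:4, 8:6, 9:4, 10:2, 11:3, 12:4, 13:2, 14:4, 15:2
Odd-degree vertices: 4, 11 (2 total).
The non-isolated vertices are connected and exactly 2 have odd degree, so an Eulerian trail exists (from 4 to 11).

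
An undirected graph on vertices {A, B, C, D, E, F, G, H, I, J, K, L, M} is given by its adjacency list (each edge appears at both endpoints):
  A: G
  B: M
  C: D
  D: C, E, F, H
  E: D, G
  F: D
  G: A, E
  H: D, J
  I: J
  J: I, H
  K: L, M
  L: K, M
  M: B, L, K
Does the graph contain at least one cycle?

|V| = 13, |E| = 12, number of components = 2.
One cycle is M-L-K-M.

Yes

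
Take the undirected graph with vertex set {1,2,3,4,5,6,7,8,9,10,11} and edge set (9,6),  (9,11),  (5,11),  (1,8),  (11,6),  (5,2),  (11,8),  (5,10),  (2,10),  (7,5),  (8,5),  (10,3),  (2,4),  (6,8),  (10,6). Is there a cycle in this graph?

The graph has 11 vertices, 15 edges, and 1 connected component.
One cycle is 10-2-5-10.

Yes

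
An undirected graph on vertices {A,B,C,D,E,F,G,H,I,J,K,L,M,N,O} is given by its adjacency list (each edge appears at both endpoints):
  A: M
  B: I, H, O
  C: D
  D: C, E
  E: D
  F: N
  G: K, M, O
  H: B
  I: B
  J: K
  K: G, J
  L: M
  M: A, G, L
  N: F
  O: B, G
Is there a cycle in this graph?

The graph has 15 vertices, 12 edges, and 3 connected components.
A forest on 15 vertices with 3 components has exactly 12 edges, which matches — so no cycle.

No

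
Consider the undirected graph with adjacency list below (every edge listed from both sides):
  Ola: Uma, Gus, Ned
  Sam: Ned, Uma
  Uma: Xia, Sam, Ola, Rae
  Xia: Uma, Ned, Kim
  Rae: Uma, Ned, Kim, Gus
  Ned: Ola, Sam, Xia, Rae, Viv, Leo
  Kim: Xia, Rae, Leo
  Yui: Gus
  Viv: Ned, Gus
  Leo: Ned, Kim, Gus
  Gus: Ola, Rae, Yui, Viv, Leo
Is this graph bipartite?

Partition the vertices as {Uma, Ned, Kim, Gus} vs {Ola, Sam, Xia, Rae, Yui, Viv, Leo}. Each listed edge has one endpoint in each part, so the graph is bipartite.

Yes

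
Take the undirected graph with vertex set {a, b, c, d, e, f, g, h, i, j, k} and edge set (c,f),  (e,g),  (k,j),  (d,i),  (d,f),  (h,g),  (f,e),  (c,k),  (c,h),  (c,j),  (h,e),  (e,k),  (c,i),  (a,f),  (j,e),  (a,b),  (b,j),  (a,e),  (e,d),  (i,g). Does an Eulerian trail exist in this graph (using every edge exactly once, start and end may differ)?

No

Degrees: a:3, b:2, c:5, d:3, e:7, f:4, g:3, h:3, i:3, j:4, k:3
Odd-degree vertices: a, c, d, e, g, h, i, k (8 total).
An Eulerian trail requires 0 or 2 odd-degree vertices; here there are 8.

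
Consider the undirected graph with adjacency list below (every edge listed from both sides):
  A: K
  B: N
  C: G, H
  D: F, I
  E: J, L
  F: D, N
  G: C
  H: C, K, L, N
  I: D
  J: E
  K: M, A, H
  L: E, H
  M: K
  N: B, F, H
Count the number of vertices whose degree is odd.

Degrees: A:1, B:1, C:2, D:2, E:2, F:2, G:1, H:4, I:1, J:1, K:3, L:2, M:1, N:3
Odd-degree vertices: A, B, G, I, J, K, M, N.

8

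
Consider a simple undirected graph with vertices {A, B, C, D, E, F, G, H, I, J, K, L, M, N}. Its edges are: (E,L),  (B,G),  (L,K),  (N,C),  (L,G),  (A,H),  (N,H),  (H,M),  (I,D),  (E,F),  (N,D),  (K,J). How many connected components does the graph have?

Component: {A, C, D, H, I, M, N}
Component: {B, E, F, G, J, K, L}

2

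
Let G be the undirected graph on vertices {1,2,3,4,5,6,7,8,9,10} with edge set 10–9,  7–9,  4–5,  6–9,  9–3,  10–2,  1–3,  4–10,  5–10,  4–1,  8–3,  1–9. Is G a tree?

The graph has 10 vertices and 12 edges.
A tree on 10 vertices has exactly 9 edges; this graph has 12, so it contains a cycle and is not a tree.

No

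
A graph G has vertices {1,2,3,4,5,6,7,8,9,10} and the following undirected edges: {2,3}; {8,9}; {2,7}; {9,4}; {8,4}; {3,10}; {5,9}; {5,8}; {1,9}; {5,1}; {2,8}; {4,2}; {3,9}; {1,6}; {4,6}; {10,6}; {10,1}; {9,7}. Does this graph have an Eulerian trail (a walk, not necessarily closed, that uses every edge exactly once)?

No

Degrees: 1:4, 2:4, 3:3, 4:4, 5:3, 6:3, 7:2, 8:4, 9:6, 10:3
Odd-degree vertices: 3, 5, 6, 10 (4 total).
An Eulerian trail requires 0 or 2 odd-degree vertices; here there are 4.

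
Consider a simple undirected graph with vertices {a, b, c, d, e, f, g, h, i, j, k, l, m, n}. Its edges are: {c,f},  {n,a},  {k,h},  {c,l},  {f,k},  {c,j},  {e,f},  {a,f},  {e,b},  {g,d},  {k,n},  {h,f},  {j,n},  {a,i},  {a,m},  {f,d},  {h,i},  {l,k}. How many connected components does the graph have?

Component: {a, b, c, d, e, f, g, h, i, j, k, l, m, n}

1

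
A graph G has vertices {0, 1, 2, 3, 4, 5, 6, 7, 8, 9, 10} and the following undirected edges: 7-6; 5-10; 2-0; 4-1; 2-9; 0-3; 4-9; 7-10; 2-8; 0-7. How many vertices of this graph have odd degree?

8

Degrees: 0:3, 1:1, 2:3, 3:1, 4:2, 5:1, 6:1, 7:3, 8:1, 9:2, 10:2
Odd-degree vertices: 0, 1, 2, 3, 5, 6, 7, 8.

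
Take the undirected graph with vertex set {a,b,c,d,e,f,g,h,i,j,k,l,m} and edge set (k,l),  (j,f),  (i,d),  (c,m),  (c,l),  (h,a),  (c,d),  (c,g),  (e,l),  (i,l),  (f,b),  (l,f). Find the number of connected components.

Component: {a, h}
Component: {b, c, d, e, f, g, i, j, k, l, m}

2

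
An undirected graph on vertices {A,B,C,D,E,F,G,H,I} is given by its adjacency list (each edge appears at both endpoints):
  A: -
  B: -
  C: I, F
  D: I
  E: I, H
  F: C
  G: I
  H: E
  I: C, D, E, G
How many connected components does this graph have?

3

Component: {A}
Component: {B}
Component: {C, D, E, F, G, H, I}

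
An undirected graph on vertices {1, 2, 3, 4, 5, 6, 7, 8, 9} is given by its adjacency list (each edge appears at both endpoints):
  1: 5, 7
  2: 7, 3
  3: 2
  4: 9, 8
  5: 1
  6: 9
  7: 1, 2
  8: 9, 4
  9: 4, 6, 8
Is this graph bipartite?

No

4-8-9-4 is an odd cycle (length 3), and a bipartite graph can contain only even cycles.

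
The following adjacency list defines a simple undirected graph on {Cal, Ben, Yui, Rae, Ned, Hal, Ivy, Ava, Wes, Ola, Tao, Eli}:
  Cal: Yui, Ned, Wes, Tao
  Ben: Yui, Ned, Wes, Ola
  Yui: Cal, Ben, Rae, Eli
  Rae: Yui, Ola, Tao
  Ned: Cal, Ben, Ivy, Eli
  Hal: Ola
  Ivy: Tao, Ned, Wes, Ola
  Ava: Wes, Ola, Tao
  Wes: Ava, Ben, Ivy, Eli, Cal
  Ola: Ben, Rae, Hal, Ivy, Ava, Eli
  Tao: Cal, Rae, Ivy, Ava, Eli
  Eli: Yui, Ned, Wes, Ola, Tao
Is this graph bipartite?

Color {Yui, Ned, Wes, Ola, Tao} black and {Cal, Ben, Rae, Hal, Ivy, Ava, Eli} white. No edge joins two same-colored vertices, so the graph is bipartite.

Yes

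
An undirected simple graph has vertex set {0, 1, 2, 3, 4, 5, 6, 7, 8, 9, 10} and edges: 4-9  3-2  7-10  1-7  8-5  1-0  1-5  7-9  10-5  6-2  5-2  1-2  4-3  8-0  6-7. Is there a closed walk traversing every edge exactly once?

Yes

Degrees: 0:2, 1:4, 2:4, 3:2, 4:2, 5:4, 6:2, 7:4, 8:2, 9:2, 10:2
Every vertex has even degree and the edges form a single connected piece, so an Eulerian circuit exists.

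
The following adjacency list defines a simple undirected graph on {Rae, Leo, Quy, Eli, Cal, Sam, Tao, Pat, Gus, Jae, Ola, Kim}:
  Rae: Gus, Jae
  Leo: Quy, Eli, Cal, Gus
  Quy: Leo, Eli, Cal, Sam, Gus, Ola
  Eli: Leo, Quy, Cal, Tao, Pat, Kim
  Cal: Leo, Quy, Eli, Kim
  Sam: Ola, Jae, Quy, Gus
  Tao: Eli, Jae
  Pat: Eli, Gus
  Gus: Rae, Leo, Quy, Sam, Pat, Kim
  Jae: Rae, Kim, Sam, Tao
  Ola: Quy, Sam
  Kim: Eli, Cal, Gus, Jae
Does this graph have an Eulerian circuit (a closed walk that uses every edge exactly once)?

Degrees: Rae:2, Leo:4, Quy:6, Eli:6, Cal:4, Sam:4, Tao:2, Pat:2, Gus:6, Jae:4, Ola:2, Kim:4
All degrees are even and the non-isolated vertices are connected — an Eulerian circuit exists.

Yes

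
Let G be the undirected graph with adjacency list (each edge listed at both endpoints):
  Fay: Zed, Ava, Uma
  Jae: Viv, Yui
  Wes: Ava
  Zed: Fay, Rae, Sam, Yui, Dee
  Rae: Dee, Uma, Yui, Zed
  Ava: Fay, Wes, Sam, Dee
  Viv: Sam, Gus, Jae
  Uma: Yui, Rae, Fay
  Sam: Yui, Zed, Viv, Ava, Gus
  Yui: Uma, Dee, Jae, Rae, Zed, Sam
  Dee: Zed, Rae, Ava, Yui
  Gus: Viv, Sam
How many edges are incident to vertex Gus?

Neighbors of Gus: Viv, Sam.

2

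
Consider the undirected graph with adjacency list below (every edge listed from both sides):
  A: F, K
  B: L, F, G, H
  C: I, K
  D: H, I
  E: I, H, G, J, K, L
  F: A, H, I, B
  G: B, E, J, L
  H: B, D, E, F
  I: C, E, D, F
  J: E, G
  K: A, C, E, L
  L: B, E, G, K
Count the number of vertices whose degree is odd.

0

Degrees: A:2, B:4, C:2, D:2, E:6, F:4, G:4, H:4, I:4, J:2, K:4, L:4
Odd-degree vertices: none.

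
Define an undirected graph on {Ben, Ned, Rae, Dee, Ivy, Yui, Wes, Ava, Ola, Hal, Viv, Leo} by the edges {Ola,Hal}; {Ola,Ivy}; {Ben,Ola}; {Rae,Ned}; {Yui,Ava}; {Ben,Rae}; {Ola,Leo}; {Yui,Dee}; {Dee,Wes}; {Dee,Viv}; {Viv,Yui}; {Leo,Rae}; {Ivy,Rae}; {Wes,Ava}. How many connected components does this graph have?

2

Component: {Dee, Yui, Wes, Ava, Viv}
Component: {Ben, Ned, Rae, Ivy, Ola, Hal, Leo}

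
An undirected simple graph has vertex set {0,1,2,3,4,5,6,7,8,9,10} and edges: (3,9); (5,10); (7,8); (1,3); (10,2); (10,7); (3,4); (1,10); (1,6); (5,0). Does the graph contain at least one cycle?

|V| = 11, |E| = 10, number of components = 1.
Since 10 = 11 - 1, the graph is a forest and contains no cycle.

No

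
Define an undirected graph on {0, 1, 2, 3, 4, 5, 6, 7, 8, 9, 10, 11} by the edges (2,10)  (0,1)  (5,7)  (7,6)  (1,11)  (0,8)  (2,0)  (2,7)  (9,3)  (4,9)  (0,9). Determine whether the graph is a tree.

The graph has 12 vertices and 11 edges.
It is connected with exactly 11 edges, hence acyclic — it is a tree.

Yes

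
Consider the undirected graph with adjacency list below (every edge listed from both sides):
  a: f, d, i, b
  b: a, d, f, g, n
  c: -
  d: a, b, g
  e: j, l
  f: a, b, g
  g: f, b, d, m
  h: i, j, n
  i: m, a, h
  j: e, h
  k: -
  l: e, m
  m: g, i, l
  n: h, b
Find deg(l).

2

Neighbors of l: e, m.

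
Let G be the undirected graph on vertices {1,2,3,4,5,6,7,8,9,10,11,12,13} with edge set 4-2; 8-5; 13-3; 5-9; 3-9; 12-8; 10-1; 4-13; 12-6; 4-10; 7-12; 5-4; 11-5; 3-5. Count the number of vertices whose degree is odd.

Degrees: 1:1, 2:1, 3:3, 4:4, 5:5, 6:1, 7:1, 8:2, 9:2, 10:2, 11:1, 12:3, 13:2
Odd-degree vertices: 1, 2, 3, 5, 6, 7, 11, 12.

8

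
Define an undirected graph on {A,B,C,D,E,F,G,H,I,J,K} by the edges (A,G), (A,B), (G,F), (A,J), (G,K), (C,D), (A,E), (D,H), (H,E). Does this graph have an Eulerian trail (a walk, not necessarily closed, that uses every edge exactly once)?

Degrees: A:4, B:1, C:1, D:2, E:2, F:1, G:3, H:2, I:0, J:1, K:1
Odd-degree vertices: B, C, F, G, J, K (6 total).
An Eulerian trail requires 0 or 2 odd-degree vertices; here there are 6.

No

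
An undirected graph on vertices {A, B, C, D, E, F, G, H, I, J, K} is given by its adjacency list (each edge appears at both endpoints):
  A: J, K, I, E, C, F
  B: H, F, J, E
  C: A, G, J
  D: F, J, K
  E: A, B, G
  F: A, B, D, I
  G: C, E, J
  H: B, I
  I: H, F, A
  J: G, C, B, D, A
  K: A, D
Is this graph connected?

Yes

A breadth-first search from A visits A, F, I, E, C, K, J, B, D, H, G — all 11 vertices — so the graph is connected.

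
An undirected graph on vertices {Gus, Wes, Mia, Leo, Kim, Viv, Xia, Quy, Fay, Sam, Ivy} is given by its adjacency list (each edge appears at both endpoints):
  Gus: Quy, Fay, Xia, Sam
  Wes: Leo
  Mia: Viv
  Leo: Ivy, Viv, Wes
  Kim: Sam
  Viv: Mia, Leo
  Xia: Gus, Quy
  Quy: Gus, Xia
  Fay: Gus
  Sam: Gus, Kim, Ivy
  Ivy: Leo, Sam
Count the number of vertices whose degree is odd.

6

Degrees: Gus:4, Wes:1, Mia:1, Leo:3, Kim:1, Viv:2, Xia:2, Quy:2, Fay:1, Sam:3, Ivy:2
Odd-degree vertices: Wes, Mia, Leo, Kim, Fay, Sam.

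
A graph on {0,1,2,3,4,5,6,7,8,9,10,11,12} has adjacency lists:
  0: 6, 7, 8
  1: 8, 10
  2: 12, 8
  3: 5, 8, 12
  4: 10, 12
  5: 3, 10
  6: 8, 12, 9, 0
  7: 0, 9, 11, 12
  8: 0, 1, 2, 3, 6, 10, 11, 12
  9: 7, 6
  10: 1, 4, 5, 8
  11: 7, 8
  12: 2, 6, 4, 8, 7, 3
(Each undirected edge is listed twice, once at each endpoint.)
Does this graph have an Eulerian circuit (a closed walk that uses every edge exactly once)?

Degrees: 0:3, 1:2, 2:2, 3:3, 4:2, 5:2, 6:4, 7:4, 8:8, 9:2, 10:4, 11:2, 12:6
0, 3 have odd degree; an Eulerian circuit needs every degree to be even, so none exists.

No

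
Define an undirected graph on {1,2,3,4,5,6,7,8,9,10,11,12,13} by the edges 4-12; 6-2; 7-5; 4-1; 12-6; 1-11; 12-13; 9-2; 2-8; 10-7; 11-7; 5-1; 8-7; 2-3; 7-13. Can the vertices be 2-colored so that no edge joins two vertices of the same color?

Partition the vertices as {3, 4, 5, 6, 8, 9, 10, 11, 13} vs {1, 2, 7, 12}. Each listed edge has one endpoint in each part, so the graph is bipartite.

Yes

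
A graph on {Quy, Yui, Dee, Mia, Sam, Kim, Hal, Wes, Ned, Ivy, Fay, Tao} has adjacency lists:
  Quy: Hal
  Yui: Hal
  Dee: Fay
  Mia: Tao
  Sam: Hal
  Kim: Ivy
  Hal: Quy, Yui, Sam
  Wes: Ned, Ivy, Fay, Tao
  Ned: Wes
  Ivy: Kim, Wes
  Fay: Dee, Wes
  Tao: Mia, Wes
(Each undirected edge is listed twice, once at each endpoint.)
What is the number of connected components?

2

Component: {Quy, Yui, Sam, Hal}
Component: {Dee, Mia, Kim, Wes, Ned, Ivy, Fay, Tao}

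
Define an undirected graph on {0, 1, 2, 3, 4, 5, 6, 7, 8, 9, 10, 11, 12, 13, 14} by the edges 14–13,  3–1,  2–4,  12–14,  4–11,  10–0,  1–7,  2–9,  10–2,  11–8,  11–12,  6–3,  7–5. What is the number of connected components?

2

Component: {1, 3, 5, 6, 7}
Component: {0, 2, 4, 8, 9, 10, 11, 12, 13, 14}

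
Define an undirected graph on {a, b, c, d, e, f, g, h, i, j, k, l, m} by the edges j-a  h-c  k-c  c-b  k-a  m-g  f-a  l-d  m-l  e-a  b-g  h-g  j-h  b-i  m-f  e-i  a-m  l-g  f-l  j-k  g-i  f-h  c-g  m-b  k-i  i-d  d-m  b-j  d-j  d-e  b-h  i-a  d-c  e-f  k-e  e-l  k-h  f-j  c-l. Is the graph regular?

Degrees: a:6, b:6, c:6, d:6, e:6, f:6, g:6, h:6, i:6, j:6, k:6, l:6, m:6
All degrees equal 6; the graph is regular.

Yes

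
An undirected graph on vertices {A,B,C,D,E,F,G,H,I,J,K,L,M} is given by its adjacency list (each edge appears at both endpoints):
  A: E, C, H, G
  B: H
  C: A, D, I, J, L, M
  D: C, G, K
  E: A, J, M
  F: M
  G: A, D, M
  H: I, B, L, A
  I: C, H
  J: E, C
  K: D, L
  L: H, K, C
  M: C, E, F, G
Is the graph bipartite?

Yes

Color {C, E, F, G, H, K} black and {A, B, D, I, J, L, M} white. No edge joins two same-colored vertices, so the graph is bipartite.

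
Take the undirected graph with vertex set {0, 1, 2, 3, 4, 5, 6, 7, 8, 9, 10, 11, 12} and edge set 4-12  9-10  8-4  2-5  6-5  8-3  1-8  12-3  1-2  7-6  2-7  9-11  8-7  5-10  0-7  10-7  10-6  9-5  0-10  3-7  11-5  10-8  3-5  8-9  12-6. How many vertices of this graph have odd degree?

Degrees: 0:2, 1:2, 2:3, 3:4, 4:2, 5:6, 6:4, 7:6, 8:6, 9:4, 10:6, 11:2, 12:3
Odd-degree vertices: 2, 12.

2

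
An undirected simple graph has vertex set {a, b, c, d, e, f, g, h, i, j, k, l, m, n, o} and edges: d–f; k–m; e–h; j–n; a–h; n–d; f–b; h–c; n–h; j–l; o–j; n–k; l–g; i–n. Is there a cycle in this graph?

The graph has 15 vertices, 14 edges, and 1 connected component.
A forest on 15 vertices with 1 component has exactly 14 edges, which matches — so no cycle.

No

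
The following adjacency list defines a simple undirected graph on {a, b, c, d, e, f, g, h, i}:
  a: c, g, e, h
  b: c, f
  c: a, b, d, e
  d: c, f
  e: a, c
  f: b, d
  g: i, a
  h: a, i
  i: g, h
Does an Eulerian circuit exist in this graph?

Yes

Degrees: a:4, b:2, c:4, d:2, e:2, f:2, g:2, h:2, i:2
Every vertex has even degree and the edges form a single connected piece, so an Eulerian circuit exists.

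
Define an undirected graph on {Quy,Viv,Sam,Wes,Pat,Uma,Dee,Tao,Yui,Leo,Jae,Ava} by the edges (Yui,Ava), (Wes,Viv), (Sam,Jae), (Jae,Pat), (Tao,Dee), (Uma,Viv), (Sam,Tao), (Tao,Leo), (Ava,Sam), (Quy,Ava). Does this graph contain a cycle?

|V| = 12, |E| = 10, number of components = 2.
A forest on 12 vertices with 2 components has exactly 10 edges, which matches — so no cycle.

No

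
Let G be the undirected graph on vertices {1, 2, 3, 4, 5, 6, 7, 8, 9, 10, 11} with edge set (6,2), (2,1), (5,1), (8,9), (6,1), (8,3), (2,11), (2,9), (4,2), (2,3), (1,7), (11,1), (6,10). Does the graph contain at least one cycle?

|V| = 11, |E| = 13, number of components = 1.
One cycle is 2-9-8-3-2.

Yes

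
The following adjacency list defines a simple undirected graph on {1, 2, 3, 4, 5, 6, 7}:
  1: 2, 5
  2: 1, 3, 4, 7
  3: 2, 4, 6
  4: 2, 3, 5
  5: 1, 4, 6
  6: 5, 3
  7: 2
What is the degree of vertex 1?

2

Neighbors of 1: 2, 5.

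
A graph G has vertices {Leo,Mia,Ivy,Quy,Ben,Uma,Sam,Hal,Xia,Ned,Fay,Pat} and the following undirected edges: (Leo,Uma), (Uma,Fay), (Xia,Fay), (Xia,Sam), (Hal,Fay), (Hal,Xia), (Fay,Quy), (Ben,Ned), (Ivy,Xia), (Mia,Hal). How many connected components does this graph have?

Component: {Pat}
Component: {Ben, Ned}
Component: {Leo, Mia, Ivy, Quy, Uma, Sam, Hal, Xia, Fay}

3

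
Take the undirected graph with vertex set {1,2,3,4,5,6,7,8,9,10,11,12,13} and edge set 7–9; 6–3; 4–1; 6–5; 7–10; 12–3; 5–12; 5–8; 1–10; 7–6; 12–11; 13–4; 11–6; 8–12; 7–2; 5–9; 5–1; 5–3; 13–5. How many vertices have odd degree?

4

Degrees: 1:3, 2:1, 3:3, 4:2, 5:7, 6:4, 7:4, 8:2, 9:2, 10:2, 11:2, 12:4, 13:2
Odd-degree vertices: 1, 2, 3, 5.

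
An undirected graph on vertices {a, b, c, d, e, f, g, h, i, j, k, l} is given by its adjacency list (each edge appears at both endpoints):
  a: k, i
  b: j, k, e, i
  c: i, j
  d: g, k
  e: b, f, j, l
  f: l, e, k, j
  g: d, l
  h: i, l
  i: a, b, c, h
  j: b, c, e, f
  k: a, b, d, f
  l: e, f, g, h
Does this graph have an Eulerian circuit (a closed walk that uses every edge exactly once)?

Degrees: a:2, b:4, c:2, d:2, e:4, f:4, g:2, h:2, i:4, j:4, k:4, l:4
Every vertex has even degree and the edges form a single connected piece, so an Eulerian circuit exists.

Yes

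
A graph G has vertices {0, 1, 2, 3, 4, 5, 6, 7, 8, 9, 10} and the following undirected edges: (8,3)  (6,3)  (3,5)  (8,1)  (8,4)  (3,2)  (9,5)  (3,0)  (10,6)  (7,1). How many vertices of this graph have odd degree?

8

Degrees: 0:1, 1:2, 2:1, 3:5, 4:1, 5:2, 6:2, 7:1, 8:3, 9:1, 10:1
Odd-degree vertices: 0, 2, 3, 4, 7, 8, 9, 10.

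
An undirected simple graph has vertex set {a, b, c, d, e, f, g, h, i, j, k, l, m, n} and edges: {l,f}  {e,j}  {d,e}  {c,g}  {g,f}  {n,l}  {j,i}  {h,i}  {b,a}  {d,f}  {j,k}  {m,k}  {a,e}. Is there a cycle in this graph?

No

The graph has 14 vertices, 13 edges, and 1 connected component.
A forest on 14 vertices with 1 component has exactly 13 edges, which matches — so no cycle.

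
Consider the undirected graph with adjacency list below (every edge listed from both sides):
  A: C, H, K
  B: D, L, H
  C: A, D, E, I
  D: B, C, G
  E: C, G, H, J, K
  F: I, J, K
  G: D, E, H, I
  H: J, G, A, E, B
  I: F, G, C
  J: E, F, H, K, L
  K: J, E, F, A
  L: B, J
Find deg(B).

3

Neighbors of B: D, H, L.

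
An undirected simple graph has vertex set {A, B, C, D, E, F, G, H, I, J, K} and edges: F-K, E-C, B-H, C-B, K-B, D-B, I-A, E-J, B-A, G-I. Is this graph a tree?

Yes

|V| = 11, |E| = 10.
Connected and |E| = |V| - 1, which characterizes a tree.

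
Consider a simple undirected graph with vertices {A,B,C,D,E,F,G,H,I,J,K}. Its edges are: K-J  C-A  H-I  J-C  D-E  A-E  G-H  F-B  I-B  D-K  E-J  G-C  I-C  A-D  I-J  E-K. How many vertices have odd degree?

Degrees: A:3, B:2, C:4, D:3, E:4, F:1, G:2, H:2, I:4, J:4, K:3
Odd-degree vertices: A, D, F, K.

4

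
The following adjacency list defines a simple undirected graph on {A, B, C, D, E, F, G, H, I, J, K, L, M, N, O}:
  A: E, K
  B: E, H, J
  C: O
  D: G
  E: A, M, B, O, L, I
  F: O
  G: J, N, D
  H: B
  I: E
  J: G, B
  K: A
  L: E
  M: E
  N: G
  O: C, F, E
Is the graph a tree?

Yes

The graph has 15 vertices and 14 edges.
It is connected with exactly 14 edges, hence acyclic — it is a tree.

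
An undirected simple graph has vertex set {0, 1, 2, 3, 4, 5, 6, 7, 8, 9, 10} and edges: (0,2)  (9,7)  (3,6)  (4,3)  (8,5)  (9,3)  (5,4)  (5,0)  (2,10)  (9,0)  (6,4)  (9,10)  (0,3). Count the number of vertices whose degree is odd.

Degrees: 0:4, 1:0, 2:2, 3:4, 4:3, 5:3, 6:2, 7:1, 8:1, 9:4, 10:2
Odd-degree vertices: 4, 5, 7, 8.

4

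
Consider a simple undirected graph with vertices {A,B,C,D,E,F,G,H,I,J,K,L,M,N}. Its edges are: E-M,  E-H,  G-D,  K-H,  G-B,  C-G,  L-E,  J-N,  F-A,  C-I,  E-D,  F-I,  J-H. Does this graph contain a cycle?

No

The graph has 14 vertices, 13 edges, and 1 connected component.
A forest on 14 vertices with 1 component has exactly 13 edges, which matches — so no cycle.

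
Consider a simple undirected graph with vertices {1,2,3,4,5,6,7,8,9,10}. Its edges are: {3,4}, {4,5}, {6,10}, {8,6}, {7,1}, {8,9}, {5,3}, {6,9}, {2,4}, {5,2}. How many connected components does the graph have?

Component: {1, 7}
Component: {2, 3, 4, 5}
Component: {6, 8, 9, 10}

3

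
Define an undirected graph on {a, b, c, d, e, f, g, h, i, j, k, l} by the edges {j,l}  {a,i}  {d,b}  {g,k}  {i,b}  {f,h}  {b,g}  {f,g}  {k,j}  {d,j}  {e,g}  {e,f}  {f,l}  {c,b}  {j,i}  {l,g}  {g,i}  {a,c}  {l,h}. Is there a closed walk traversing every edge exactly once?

Yes

Degrees: a:2, b:4, c:2, d:2, e:2, f:4, g:6, h:2, i:4, j:4, k:2, l:4
Every vertex has even degree and the edges form a single connected piece, so an Eulerian circuit exists.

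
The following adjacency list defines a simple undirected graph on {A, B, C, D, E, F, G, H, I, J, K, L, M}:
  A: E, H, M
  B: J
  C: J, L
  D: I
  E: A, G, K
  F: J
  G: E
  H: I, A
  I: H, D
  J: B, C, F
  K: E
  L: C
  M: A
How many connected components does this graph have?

Component: {B, C, F, J, L}
Component: {A, D, E, G, H, I, K, M}

2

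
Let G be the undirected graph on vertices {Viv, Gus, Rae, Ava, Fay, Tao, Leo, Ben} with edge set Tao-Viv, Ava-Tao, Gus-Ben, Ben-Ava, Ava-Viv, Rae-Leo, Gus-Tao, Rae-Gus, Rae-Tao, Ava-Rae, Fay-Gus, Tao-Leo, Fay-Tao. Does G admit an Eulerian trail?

Degrees: Viv:2, Gus:4, Rae:4, Ava:4, Fay:2, Tao:6, Leo:2, Ben:2
Odd-degree vertices: none (0 total).
With 0 odd-degree vertices and all edges in one connected piece, an Eulerian trail exists.

Yes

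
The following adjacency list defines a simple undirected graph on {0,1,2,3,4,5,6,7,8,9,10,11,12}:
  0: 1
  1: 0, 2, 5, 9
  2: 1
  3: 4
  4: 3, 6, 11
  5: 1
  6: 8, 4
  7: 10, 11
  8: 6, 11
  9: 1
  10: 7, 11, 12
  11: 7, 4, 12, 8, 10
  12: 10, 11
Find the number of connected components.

Component: {0, 1, 2, 5, 9}
Component: {3, 4, 6, 7, 8, 10, 11, 12}

2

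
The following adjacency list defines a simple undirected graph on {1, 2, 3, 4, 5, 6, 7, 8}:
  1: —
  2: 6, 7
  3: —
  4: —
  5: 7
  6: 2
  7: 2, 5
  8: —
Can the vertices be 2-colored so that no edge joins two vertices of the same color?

Yes

Partition the vertices as {1, 3, 4, 6, 7, 8} vs {2, 5}. Each listed edge has one endpoint in each part, so the graph is bipartite.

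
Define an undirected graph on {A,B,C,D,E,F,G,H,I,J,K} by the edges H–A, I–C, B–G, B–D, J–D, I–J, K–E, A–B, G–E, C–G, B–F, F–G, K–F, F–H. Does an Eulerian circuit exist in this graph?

Yes

Degrees: A:2, B:4, C:2, D:2, E:2, F:4, G:4, H:2, I:2, J:2, K:2
Every vertex has even degree and the edges form a single connected piece, so an Eulerian circuit exists.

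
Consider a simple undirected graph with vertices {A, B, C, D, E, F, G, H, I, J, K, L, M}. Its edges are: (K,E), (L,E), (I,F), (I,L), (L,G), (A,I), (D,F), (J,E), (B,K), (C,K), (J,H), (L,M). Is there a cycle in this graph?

No

|V| = 13, |E| = 12, number of components = 1.
Since 12 = 13 - 1, the graph is a forest and contains no cycle.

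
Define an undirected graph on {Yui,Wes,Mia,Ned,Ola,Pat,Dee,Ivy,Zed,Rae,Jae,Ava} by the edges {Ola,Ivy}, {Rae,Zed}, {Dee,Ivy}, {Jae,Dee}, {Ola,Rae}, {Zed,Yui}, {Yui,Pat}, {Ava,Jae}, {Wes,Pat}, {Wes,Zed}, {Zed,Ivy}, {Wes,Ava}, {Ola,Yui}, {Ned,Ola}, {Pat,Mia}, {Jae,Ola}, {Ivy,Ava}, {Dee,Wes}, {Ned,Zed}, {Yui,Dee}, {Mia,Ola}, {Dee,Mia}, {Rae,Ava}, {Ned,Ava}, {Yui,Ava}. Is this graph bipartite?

Yes

Partition the vertices as {Ola, Pat, Dee, Zed, Ava} vs {Yui, Wes, Mia, Ned, Ivy, Rae, Jae}. Each listed edge has one endpoint in each part, so the graph is bipartite.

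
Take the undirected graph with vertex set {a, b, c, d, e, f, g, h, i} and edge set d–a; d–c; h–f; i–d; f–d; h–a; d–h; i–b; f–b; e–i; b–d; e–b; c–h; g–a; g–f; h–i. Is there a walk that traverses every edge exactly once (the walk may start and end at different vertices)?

Yes

Degrees: a:3, b:4, c:2, d:6, e:2, f:4, g:2, h:5, i:4
Odd-degree vertices: a, h (2 total).
The non-isolated vertices are connected and exactly 2 have odd degree, so an Eulerian trail exists (from a to h).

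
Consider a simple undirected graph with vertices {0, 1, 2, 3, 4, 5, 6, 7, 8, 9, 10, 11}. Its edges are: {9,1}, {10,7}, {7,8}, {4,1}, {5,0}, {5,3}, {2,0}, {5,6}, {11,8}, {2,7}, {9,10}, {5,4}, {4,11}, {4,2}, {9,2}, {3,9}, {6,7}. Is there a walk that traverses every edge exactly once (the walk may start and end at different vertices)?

Degrees: 0:2, 1:2, 2:4, 3:2, 4:4, 5:4, 6:2, 7:4, 8:2, 9:4, 10:2, 11:2
Odd-degree vertices: none (0 total).
With 0 odd-degree vertices and all edges in one connected piece, an Eulerian trail exists.

Yes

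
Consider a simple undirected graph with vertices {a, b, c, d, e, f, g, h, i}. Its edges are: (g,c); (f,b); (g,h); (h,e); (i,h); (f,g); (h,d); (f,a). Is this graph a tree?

|V| = 9, |E| = 8.
Connected and |E| = |V| - 1, which characterizes a tree.

Yes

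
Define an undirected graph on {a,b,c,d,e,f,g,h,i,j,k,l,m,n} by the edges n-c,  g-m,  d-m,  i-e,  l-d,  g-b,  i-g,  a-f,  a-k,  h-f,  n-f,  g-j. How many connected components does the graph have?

Component: {a, c, f, h, k, n}
Component: {b, d, e, g, i, j, l, m}

2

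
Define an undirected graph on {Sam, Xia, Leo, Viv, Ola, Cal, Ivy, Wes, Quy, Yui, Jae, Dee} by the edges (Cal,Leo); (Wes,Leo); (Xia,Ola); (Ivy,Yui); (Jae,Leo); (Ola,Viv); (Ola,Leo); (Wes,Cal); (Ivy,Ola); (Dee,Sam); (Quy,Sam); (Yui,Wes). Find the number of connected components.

2

Component: {Sam, Quy, Dee}
Component: {Xia, Leo, Viv, Ola, Cal, Ivy, Wes, Yui, Jae}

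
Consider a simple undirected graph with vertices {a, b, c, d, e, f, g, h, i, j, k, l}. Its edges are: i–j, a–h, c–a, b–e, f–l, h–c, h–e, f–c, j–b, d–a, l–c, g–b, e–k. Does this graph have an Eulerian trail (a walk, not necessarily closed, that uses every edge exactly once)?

Degrees: a:3, b:3, c:4, d:1, e:3, f:2, g:1, h:3, i:1, j:2, k:1, l:2
Odd-degree vertices: a, b, d, e, g, h, i, k (8 total).
An Eulerian trail requires 0 or 2 odd-degree vertices; here there are 8.

No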